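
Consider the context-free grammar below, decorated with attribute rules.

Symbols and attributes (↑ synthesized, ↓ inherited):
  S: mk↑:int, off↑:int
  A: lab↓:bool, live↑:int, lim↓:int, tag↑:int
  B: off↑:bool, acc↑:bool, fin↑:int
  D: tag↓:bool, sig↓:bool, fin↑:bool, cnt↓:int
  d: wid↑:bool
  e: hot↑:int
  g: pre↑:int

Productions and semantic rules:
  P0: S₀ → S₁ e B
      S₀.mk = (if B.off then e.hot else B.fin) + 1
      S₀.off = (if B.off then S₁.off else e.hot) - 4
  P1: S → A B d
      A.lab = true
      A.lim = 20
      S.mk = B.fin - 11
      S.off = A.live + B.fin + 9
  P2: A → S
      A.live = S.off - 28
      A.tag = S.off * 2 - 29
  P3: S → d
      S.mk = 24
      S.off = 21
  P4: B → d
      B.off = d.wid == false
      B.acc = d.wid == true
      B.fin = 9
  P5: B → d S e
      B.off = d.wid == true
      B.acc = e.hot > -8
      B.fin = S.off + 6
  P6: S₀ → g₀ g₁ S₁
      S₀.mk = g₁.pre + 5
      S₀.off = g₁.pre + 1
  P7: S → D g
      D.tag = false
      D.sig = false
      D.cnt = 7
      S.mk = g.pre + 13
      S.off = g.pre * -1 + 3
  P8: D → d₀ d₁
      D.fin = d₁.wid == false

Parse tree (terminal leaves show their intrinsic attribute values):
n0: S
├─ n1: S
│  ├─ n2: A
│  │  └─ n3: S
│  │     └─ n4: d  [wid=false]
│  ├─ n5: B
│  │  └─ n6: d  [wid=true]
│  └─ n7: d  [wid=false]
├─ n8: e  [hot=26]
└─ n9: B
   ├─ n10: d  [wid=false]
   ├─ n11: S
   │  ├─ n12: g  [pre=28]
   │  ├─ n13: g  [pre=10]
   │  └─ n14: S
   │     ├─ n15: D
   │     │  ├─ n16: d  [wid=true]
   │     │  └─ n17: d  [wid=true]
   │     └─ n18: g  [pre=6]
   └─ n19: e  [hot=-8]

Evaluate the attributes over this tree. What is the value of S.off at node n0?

1. n2.lab = true  [true]
2. n2.lim = 20  [20]
3. n4.wid = false  [terminal]
4. n3.mk = 24  [24]
5. n3.off = 21  [21]
6. n2.live = -7  [S.off - 28]
7. n2.tag = 13  [S.off * 2 - 29]
8. n6.wid = true  [terminal]
9. n5.off = false  [d.wid == false]
10. n5.acc = true  [d.wid == true]
11. n5.fin = 9  [9]
12. n7.wid = false  [terminal]
13. n1.mk = -2  [B.fin - 11]
14. n1.off = 11  [A.live + B.fin + 9]
15. n8.hot = 26  [terminal]
16. n10.wid = false  [terminal]
17. n12.pre = 28  [terminal]
18. n13.pre = 10  [terminal]
19. n15.tag = false  [false]
20. n15.sig = false  [false]
21. n15.cnt = 7  [7]
22. n16.wid = true  [terminal]
23. n17.wid = true  [terminal]
24. n15.fin = false  [d₁.wid == false]
25. n18.pre = 6  [terminal]
26. n14.mk = 19  [g.pre + 13]
27. n14.off = -3  [g.pre * -1 + 3]
28. n11.mk = 15  [g₁.pre + 5]
29. n11.off = 11  [g₁.pre + 1]
30. n19.hot = -8  [terminal]
31. n9.off = false  [d.wid == true]
32. n9.acc = false  [e.hot > -8]
33. n9.fin = 17  [S.off + 6]
34. n0.mk = 18  [(if B.off then e.hot else B.fin) + 1]
35. n0.off = 22  [(if B.off then S₁.off else e.hot) - 4]

22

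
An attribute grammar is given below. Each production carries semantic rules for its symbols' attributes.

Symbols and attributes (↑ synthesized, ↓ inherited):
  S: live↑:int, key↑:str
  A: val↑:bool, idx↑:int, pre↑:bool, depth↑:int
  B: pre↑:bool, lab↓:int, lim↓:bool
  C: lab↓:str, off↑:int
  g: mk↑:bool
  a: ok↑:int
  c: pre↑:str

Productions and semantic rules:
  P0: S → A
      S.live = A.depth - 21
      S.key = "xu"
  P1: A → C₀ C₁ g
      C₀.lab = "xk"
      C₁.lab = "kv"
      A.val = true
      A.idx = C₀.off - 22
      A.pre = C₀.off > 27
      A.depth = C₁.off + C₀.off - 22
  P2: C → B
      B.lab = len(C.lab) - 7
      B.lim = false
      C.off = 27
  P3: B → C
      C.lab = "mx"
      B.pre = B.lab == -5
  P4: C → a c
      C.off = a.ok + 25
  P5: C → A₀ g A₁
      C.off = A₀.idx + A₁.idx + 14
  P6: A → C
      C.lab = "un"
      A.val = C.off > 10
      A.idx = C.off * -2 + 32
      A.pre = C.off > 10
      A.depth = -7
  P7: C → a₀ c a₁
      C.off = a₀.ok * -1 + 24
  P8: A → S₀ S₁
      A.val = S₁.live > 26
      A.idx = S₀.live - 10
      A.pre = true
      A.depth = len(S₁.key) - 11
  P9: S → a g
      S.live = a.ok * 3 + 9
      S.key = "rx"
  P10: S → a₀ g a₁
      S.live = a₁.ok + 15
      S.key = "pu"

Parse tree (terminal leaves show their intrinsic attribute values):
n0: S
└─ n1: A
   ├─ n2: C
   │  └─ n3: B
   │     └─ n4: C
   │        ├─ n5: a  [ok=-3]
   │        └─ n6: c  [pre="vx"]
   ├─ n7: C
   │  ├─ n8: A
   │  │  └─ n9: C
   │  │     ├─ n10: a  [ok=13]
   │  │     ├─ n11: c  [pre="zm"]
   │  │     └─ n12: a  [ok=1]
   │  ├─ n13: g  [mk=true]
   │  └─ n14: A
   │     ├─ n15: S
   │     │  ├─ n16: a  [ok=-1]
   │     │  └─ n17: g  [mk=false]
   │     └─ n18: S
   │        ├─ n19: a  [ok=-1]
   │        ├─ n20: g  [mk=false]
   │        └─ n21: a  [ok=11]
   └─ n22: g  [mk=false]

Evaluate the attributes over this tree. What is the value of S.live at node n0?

4

1. n2.lab = "xk"  ["xk"]
2. n3.lab = -5  [len(C.lab) - 7]
3. n3.lim = false  [false]
4. n4.lab = "mx"  ["mx"]
5. n5.ok = -3  [terminal]
6. n6.pre = "vx"  [terminal]
7. n4.off = 22  [a.ok + 25]
8. n3.pre = true  [B.lab == -5]
9. n2.off = 27  [27]
10. n7.lab = "kv"  ["kv"]
11. n9.lab = "un"  ["un"]
12. n10.ok = 13  [terminal]
13. n11.pre = "zm"  [terminal]
14. n12.ok = 1  [terminal]
15. n9.off = 11  [a₀.ok * -1 + 24]
16. n8.val = true  [C.off > 10]
17. n8.idx = 10  [C.off * -2 + 32]
18. n8.pre = true  [C.off > 10]
19. n8.depth = -7  [-7]
20. n13.mk = true  [terminal]
21. n16.ok = -1  [terminal]
22. n17.mk = false  [terminal]
23. n15.live = 6  [a.ok * 3 + 9]
24. n15.key = "rx"  ["rx"]
25. n19.ok = -1  [terminal]
26. n20.mk = false  [terminal]
27. n21.ok = 11  [terminal]
28. n18.live = 26  [a₁.ok + 15]
29. n18.key = "pu"  ["pu"]
30. n14.val = false  [S₁.live > 26]
31. n14.idx = -4  [S₀.live - 10]
32. n14.pre = true  [true]
33. n14.depth = -9  [len(S₁.key) - 11]
34. n7.off = 20  [A₀.idx + A₁.idx + 14]
35. n22.mk = false  [terminal]
36. n1.val = true  [true]
37. n1.idx = 5  [C₀.off - 22]
38. n1.pre = false  [C₀.off > 27]
39. n1.depth = 25  [C₁.off + C₀.off - 22]
40. n0.live = 4  [A.depth - 21]
41. n0.key = "xu"  ["xu"]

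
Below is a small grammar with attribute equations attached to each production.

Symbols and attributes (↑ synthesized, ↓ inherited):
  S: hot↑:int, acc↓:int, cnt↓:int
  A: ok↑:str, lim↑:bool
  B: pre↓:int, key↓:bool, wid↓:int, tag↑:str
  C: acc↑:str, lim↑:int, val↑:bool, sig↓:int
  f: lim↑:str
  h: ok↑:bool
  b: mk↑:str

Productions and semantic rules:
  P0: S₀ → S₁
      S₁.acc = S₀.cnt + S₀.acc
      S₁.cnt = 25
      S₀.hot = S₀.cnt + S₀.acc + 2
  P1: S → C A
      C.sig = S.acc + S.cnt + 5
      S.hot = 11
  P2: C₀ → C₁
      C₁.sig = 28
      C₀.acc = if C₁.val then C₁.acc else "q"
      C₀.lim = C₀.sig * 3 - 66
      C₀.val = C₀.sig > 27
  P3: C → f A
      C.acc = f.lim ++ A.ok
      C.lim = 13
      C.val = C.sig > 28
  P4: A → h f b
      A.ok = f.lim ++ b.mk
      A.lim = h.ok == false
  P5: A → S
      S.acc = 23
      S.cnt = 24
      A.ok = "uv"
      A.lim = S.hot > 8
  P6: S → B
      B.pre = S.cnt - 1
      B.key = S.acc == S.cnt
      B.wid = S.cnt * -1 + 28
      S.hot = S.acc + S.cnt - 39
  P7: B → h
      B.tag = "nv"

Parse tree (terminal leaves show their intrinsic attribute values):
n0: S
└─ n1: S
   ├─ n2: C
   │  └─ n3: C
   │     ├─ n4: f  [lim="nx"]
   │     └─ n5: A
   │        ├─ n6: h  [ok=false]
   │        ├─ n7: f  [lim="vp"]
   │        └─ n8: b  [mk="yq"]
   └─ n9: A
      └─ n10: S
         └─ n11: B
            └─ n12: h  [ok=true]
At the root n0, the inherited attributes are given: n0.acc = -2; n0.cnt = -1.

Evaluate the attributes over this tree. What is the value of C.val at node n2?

false

1. n0.acc = -2  [given at root]
2. n0.cnt = -1  [given at root]
3. n1.acc = -3  [S₀.cnt + S₀.acc]
4. n1.cnt = 25  [25]
5. n2.sig = 27  [S.acc + S.cnt + 5]
6. n3.sig = 28  [28]
7. n4.lim = "nx"  [terminal]
8. n6.ok = false  [terminal]
9. n7.lim = "vp"  [terminal]
10. n8.mk = "yq"  [terminal]
11. n5.ok = "vpyq"  [f.lim ++ b.mk]
12. n5.lim = true  [h.ok == false]
13. n3.acc = "nxvpyq"  [f.lim ++ A.ok]
14. n3.lim = 13  [13]
15. n3.val = false  [C.sig > 28]
16. n2.acc = "q"  [if C₁.val then C₁.acc else "q"]
17. n2.lim = 15  [C₀.sig * 3 - 66]
18. n2.val = false  [C₀.sig > 27]
19. n10.acc = 23  [23]
20. n10.cnt = 24  [24]
21. n11.pre = 23  [S.cnt - 1]
22. n11.key = false  [S.acc == S.cnt]
23. n11.wid = 4  [S.cnt * -1 + 28]
24. n12.ok = true  [terminal]
25. n11.tag = "nv"  ["nv"]
26. n10.hot = 8  [S.acc + S.cnt - 39]
27. n9.ok = "uv"  ["uv"]
28. n9.lim = false  [S.hot > 8]
29. n1.hot = 11  [11]
30. n0.hot = -1  [S₀.cnt + S₀.acc + 2]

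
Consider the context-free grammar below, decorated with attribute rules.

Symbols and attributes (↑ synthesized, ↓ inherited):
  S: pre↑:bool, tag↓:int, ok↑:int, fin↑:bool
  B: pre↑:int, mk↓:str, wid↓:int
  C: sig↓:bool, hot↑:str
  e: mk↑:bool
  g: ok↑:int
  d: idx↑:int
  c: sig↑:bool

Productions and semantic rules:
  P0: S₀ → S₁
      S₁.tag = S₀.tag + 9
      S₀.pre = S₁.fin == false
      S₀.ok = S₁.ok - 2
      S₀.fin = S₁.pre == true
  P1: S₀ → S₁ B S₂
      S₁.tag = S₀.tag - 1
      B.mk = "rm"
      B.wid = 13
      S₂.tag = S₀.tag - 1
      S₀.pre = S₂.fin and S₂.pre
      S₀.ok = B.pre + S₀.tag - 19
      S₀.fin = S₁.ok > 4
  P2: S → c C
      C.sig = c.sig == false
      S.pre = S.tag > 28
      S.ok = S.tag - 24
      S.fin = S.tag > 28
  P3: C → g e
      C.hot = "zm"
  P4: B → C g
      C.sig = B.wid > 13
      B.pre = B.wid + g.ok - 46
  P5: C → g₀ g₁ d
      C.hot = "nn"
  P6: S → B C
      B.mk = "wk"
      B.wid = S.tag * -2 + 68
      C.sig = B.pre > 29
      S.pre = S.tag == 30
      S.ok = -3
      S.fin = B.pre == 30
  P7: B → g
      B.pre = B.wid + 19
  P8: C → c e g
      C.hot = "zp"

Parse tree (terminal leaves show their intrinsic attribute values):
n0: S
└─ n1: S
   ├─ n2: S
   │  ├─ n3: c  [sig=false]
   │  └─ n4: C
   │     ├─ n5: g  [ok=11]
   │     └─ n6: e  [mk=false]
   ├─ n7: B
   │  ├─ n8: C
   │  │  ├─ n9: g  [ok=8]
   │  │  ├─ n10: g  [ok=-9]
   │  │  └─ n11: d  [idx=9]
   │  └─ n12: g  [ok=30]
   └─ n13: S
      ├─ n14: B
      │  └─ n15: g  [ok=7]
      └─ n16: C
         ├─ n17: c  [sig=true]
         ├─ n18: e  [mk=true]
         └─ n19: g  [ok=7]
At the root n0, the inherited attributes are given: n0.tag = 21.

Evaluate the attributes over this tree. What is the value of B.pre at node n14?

1. n0.tag = 21  [given at root]
2. n1.tag = 30  [S₀.tag + 9]
3. n2.tag = 29  [S₀.tag - 1]
4. n3.sig = false  [terminal]
5. n4.sig = true  [c.sig == false]
6. n5.ok = 11  [terminal]
7. n6.mk = false  [terminal]
8. n4.hot = "zm"  ["zm"]
9. n2.pre = true  [S.tag > 28]
10. n2.ok = 5  [S.tag - 24]
11. n2.fin = true  [S.tag > 28]
12. n7.mk = "rm"  ["rm"]
13. n7.wid = 13  [13]
14. n8.sig = false  [B.wid > 13]
15. n9.ok = 8  [terminal]
16. n10.ok = -9  [terminal]
17. n11.idx = 9  [terminal]
18. n8.hot = "nn"  ["nn"]
19. n12.ok = 30  [terminal]
20. n7.pre = -3  [B.wid + g.ok - 46]
21. n13.tag = 29  [S₀.tag - 1]
22. n14.mk = "wk"  ["wk"]
23. n14.wid = 10  [S.tag * -2 + 68]
24. n15.ok = 7  [terminal]
25. n14.pre = 29  [B.wid + 19]
26. n16.sig = false  [B.pre > 29]
27. n17.sig = true  [terminal]
28. n18.mk = true  [terminal]
29. n19.ok = 7  [terminal]
30. n16.hot = "zp"  ["zp"]
31. n13.pre = false  [S.tag == 30]
32. n13.ok = -3  [-3]
33. n13.fin = false  [B.pre == 30]
34. n1.pre = false  [S₂.fin and S₂.pre]
35. n1.ok = 8  [B.pre + S₀.tag - 19]
36. n1.fin = true  [S₁.ok > 4]
37. n0.pre = false  [S₁.fin == false]
38. n0.ok = 6  [S₁.ok - 2]
39. n0.fin = false  [S₁.pre == true]

29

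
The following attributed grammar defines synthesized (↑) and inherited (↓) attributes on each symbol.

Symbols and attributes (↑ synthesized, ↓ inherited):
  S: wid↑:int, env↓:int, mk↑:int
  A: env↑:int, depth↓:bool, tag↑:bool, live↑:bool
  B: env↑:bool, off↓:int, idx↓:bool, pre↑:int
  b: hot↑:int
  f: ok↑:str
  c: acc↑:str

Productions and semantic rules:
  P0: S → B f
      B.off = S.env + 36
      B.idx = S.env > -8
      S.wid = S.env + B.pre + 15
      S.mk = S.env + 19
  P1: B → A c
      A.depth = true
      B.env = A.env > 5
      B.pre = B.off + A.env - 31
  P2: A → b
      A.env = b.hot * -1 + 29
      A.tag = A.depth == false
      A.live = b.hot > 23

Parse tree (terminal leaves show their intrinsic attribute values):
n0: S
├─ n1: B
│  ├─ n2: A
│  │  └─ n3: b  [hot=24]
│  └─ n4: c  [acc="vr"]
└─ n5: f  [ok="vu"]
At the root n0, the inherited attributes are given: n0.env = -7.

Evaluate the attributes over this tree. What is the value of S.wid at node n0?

11

1. n0.env = -7  [given at root]
2. n1.off = 29  [S.env + 36]
3. n1.idx = true  [S.env > -8]
4. n2.depth = true  [true]
5. n3.hot = 24  [terminal]
6. n2.env = 5  [b.hot * -1 + 29]
7. n2.tag = false  [A.depth == false]
8. n2.live = true  [b.hot > 23]
9. n4.acc = "vr"  [terminal]
10. n1.env = false  [A.env > 5]
11. n1.pre = 3  [B.off + A.env - 31]
12. n5.ok = "vu"  [terminal]
13. n0.wid = 11  [S.env + B.pre + 15]
14. n0.mk = 12  [S.env + 19]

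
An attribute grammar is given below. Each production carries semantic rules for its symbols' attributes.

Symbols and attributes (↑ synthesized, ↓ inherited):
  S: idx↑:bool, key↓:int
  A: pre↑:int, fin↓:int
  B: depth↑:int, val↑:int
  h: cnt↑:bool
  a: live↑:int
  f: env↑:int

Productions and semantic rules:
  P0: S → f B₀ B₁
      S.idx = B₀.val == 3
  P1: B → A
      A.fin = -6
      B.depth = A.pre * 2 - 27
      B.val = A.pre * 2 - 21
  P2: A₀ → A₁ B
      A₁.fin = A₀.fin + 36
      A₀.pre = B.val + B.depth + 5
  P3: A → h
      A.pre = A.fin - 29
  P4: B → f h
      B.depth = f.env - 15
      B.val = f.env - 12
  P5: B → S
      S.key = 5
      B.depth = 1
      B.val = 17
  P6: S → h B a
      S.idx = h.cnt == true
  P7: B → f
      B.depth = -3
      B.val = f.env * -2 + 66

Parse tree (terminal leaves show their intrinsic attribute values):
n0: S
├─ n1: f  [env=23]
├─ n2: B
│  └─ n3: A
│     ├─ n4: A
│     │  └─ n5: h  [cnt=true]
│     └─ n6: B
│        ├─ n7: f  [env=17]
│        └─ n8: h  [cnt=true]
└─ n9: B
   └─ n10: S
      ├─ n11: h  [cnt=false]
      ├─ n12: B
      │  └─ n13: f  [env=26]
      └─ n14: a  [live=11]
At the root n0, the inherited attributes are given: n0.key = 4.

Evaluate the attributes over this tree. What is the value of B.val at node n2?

1. n0.key = 4  [given at root]
2. n1.env = 23  [terminal]
3. n3.fin = -6  [-6]
4. n4.fin = 30  [A₀.fin + 36]
5. n5.cnt = true  [terminal]
6. n4.pre = 1  [A.fin - 29]
7. n7.env = 17  [terminal]
8. n8.cnt = true  [terminal]
9. n6.depth = 2  [f.env - 15]
10. n6.val = 5  [f.env - 12]
11. n3.pre = 12  [B.val + B.depth + 5]
12. n2.depth = -3  [A.pre * 2 - 27]
13. n2.val = 3  [A.pre * 2 - 21]
14. n10.key = 5  [5]
15. n11.cnt = false  [terminal]
16. n13.env = 26  [terminal]
17. n12.depth = -3  [-3]
18. n12.val = 14  [f.env * -2 + 66]
19. n14.live = 11  [terminal]
20. n10.idx = false  [h.cnt == true]
21. n9.depth = 1  [1]
22. n9.val = 17  [17]
23. n0.idx = true  [B₀.val == 3]

3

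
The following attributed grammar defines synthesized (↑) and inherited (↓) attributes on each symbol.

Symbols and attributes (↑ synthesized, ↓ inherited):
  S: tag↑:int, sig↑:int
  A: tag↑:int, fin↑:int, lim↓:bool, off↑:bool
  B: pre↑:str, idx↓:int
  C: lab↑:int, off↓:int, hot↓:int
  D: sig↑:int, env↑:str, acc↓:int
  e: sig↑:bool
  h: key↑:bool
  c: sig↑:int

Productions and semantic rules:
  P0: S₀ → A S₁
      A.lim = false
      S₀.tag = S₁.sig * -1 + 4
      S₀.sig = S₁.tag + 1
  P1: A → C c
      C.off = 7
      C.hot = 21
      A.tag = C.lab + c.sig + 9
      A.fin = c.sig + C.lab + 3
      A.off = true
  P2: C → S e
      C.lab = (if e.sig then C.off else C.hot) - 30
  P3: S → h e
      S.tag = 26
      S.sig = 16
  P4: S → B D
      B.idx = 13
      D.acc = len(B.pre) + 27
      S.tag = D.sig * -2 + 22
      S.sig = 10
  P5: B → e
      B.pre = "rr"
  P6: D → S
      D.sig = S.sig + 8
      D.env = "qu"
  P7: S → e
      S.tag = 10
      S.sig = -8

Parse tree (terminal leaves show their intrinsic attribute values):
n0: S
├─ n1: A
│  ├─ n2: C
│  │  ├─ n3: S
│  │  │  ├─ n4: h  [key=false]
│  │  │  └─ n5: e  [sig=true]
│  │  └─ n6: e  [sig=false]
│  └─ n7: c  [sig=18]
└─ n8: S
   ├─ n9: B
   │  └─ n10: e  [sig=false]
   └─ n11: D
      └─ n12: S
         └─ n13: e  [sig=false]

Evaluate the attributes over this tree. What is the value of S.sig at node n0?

1. n1.lim = false  [false]
2. n2.off = 7  [7]
3. n2.hot = 21  [21]
4. n4.key = false  [terminal]
5. n5.sig = true  [terminal]
6. n3.tag = 26  [26]
7. n3.sig = 16  [16]
8. n6.sig = false  [terminal]
9. n2.lab = -9  [(if e.sig then C.off else C.hot) - 30]
10. n7.sig = 18  [terminal]
11. n1.tag = 18  [C.lab + c.sig + 9]
12. n1.fin = 12  [c.sig + C.lab + 3]
13. n1.off = true  [true]
14. n9.idx = 13  [13]
15. n10.sig = false  [terminal]
16. n9.pre = "rr"  ["rr"]
17. n11.acc = 29  [len(B.pre) + 27]
18. n13.sig = false  [terminal]
19. n12.tag = 10  [10]
20. n12.sig = -8  [-8]
21. n11.sig = 0  [S.sig + 8]
22. n11.env = "qu"  ["qu"]
23. n8.tag = 22  [D.sig * -2 + 22]
24. n8.sig = 10  [10]
25. n0.tag = -6  [S₁.sig * -1 + 4]
26. n0.sig = 23  [S₁.tag + 1]

23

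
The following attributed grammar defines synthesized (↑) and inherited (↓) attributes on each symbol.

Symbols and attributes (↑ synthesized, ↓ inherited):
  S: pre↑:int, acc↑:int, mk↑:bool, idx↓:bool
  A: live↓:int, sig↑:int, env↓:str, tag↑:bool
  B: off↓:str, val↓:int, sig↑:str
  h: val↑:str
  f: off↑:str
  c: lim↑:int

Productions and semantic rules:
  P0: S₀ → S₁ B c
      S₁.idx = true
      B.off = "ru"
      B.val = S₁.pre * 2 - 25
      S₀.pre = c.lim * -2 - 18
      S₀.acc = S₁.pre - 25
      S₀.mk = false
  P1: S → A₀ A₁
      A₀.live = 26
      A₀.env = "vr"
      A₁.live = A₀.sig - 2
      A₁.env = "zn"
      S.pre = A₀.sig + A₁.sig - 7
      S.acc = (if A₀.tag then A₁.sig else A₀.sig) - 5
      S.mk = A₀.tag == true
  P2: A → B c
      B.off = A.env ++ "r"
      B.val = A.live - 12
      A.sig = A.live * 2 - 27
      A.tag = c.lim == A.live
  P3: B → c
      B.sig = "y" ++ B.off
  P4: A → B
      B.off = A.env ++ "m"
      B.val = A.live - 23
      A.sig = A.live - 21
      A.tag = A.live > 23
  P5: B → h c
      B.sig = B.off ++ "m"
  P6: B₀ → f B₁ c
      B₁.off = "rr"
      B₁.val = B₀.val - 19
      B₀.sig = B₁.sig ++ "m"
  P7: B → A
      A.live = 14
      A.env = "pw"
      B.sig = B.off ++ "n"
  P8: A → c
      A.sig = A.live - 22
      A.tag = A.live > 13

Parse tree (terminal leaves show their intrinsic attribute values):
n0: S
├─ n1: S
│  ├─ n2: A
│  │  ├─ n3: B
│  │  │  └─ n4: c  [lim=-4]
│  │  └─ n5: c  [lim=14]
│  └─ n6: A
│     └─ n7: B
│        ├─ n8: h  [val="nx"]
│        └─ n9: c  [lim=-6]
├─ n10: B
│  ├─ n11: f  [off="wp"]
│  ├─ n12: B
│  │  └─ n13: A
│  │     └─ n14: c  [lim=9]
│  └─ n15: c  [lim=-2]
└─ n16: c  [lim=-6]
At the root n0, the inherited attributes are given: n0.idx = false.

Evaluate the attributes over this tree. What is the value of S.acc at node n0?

1. n0.idx = false  [given at root]
2. n1.idx = true  [true]
3. n2.live = 26  [26]
4. n2.env = "vr"  ["vr"]
5. n3.off = "vrr"  [A.env ++ "r"]
6. n3.val = 14  [A.live - 12]
7. n4.lim = -4  [terminal]
8. n3.sig = "yvrr"  ["y" ++ B.off]
9. n5.lim = 14  [terminal]
10. n2.sig = 25  [A.live * 2 - 27]
11. n2.tag = false  [c.lim == A.live]
12. n6.live = 23  [A₀.sig - 2]
13. n6.env = "zn"  ["zn"]
14. n7.off = "znm"  [A.env ++ "m"]
15. n7.val = 0  [A.live - 23]
16. n8.val = "nx"  [terminal]
17. n9.lim = -6  [terminal]
18. n7.sig = "znmm"  [B.off ++ "m"]
19. n6.sig = 2  [A.live - 21]
20. n6.tag = false  [A.live > 23]
21. n1.pre = 20  [A₀.sig + A₁.sig - 7]
22. n1.acc = 20  [(if A₀.tag then A₁.sig else A₀.sig) - 5]
23. n1.mk = false  [A₀.tag == true]
24. n10.off = "ru"  ["ru"]
25. n10.val = 15  [S₁.pre * 2 - 25]
26. n11.off = "wp"  [terminal]
27. n12.off = "rr"  ["rr"]
28. n12.val = -4  [B₀.val - 19]
29. n13.live = 14  [14]
30. n13.env = "pw"  ["pw"]
31. n14.lim = 9  [terminal]
32. n13.sig = -8  [A.live - 22]
33. n13.tag = true  [A.live > 13]
34. n12.sig = "rrn"  [B.off ++ "n"]
35. n15.lim = -2  [terminal]
36. n10.sig = "rrnm"  [B₁.sig ++ "m"]
37. n16.lim = -6  [terminal]
38. n0.pre = -6  [c.lim * -2 - 18]
39. n0.acc = -5  [S₁.pre - 25]
40. n0.mk = false  [false]

-5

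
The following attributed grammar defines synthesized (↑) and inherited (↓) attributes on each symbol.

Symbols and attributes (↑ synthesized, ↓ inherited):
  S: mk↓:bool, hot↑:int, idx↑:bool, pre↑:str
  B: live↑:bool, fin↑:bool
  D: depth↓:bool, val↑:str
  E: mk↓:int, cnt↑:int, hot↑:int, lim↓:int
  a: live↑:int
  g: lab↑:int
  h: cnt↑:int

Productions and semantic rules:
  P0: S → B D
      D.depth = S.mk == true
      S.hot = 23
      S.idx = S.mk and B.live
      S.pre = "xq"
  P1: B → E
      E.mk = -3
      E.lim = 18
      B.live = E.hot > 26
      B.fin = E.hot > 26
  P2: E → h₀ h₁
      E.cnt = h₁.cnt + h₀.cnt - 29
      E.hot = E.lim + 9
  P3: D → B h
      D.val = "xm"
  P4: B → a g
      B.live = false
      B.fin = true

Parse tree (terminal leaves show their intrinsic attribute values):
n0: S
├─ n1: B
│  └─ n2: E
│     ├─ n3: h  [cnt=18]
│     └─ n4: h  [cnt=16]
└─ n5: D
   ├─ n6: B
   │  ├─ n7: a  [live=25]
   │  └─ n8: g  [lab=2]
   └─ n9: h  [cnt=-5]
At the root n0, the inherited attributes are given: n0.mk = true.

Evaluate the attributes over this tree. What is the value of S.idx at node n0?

1. n0.mk = true  [given at root]
2. n2.mk = -3  [-3]
3. n2.lim = 18  [18]
4. n3.cnt = 18  [terminal]
5. n4.cnt = 16  [terminal]
6. n2.cnt = 5  [h₁.cnt + h₀.cnt - 29]
7. n2.hot = 27  [E.lim + 9]
8. n1.live = true  [E.hot > 26]
9. n1.fin = true  [E.hot > 26]
10. n5.depth = true  [S.mk == true]
11. n7.live = 25  [terminal]
12. n8.lab = 2  [terminal]
13. n6.live = false  [false]
14. n6.fin = true  [true]
15. n9.cnt = -5  [terminal]
16. n5.val = "xm"  ["xm"]
17. n0.hot = 23  [23]
18. n0.idx = true  [S.mk and B.live]
19. n0.pre = "xq"  ["xq"]

true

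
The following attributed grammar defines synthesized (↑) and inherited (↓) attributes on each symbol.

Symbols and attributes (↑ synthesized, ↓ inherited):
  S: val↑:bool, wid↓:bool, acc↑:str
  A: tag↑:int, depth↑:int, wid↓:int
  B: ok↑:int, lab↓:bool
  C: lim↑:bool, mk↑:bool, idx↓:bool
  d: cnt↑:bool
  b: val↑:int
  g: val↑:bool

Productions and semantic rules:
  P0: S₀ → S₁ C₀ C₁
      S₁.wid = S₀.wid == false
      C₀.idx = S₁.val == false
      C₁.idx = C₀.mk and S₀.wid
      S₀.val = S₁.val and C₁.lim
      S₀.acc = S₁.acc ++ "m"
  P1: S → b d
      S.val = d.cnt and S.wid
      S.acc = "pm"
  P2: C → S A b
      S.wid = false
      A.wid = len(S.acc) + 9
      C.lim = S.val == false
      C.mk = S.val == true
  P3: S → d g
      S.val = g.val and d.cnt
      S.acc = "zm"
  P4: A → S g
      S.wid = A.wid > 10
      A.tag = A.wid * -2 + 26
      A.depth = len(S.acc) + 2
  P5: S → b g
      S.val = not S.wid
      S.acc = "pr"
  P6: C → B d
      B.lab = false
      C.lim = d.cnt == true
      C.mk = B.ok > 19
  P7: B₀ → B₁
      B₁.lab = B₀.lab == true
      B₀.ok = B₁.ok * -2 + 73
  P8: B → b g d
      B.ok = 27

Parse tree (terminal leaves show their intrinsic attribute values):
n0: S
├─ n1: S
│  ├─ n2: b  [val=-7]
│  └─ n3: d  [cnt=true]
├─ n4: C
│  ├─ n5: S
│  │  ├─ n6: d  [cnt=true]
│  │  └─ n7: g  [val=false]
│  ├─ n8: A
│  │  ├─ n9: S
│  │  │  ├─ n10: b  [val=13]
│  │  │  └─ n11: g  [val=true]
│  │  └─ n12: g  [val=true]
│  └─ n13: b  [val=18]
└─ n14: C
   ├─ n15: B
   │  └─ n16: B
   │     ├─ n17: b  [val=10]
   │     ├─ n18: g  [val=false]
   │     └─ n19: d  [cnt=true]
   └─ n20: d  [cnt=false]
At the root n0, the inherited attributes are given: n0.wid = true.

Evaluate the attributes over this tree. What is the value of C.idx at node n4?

true

1. n0.wid = true  [given at root]
2. n1.wid = false  [S₀.wid == false]
3. n2.val = -7  [terminal]
4. n3.cnt = true  [terminal]
5. n1.val = false  [d.cnt and S.wid]
6. n1.acc = "pm"  ["pm"]
7. n4.idx = true  [S₁.val == false]
8. n5.wid = false  [false]
9. n6.cnt = true  [terminal]
10. n7.val = false  [terminal]
11. n5.val = false  [g.val and d.cnt]
12. n5.acc = "zm"  ["zm"]
13. n8.wid = 11  [len(S.acc) + 9]
14. n9.wid = true  [A.wid > 10]
15. n10.val = 13  [terminal]
16. n11.val = true  [terminal]
17. n9.val = false  [not S.wid]
18. n9.acc = "pr"  ["pr"]
19. n12.val = true  [terminal]
20. n8.tag = 4  [A.wid * -2 + 26]
21. n8.depth = 4  [len(S.acc) + 2]
22. n13.val = 18  [terminal]
23. n4.lim = true  [S.val == false]
24. n4.mk = false  [S.val == true]
25. n14.idx = false  [C₀.mk and S₀.wid]
26. n15.lab = false  [false]
27. n16.lab = false  [B₀.lab == true]
28. n17.val = 10  [terminal]
29. n18.val = false  [terminal]
30. n19.cnt = true  [terminal]
31. n16.ok = 27  [27]
32. n15.ok = 19  [B₁.ok * -2 + 73]
33. n20.cnt = false  [terminal]
34. n14.lim = false  [d.cnt == true]
35. n14.mk = false  [B.ok > 19]
36. n0.val = false  [S₁.val and C₁.lim]
37. n0.acc = "pmm"  [S₁.acc ++ "m"]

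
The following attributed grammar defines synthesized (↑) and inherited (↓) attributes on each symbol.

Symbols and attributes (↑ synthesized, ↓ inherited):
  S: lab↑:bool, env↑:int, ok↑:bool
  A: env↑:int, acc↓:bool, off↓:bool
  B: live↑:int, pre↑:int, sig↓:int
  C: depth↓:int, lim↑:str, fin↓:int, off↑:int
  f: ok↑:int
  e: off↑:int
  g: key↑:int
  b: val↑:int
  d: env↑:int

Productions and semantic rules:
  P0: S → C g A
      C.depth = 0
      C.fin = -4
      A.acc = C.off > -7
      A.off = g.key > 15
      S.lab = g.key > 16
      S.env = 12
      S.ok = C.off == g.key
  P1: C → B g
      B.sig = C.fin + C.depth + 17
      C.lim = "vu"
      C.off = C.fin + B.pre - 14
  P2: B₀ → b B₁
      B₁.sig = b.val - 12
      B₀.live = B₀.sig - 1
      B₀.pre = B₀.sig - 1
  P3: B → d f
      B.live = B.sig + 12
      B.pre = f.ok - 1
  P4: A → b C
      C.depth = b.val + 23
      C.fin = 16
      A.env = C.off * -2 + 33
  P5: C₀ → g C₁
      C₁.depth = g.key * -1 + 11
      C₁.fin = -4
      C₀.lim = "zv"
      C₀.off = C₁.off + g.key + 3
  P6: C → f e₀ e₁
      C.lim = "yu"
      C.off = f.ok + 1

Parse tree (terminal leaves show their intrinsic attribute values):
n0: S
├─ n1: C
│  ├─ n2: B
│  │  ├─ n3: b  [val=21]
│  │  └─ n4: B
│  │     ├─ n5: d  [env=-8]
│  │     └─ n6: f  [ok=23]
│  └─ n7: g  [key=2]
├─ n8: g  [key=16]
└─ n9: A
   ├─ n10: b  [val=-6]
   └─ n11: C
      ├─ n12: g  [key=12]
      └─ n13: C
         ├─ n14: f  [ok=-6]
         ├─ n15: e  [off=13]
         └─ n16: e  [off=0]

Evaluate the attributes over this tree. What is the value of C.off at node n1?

1. n1.depth = 0  [0]
2. n1.fin = -4  [-4]
3. n2.sig = 13  [C.fin + C.depth + 17]
4. n3.val = 21  [terminal]
5. n4.sig = 9  [b.val - 12]
6. n5.env = -8  [terminal]
7. n6.ok = 23  [terminal]
8. n4.live = 21  [B.sig + 12]
9. n4.pre = 22  [f.ok - 1]
10. n2.live = 12  [B₀.sig - 1]
11. n2.pre = 12  [B₀.sig - 1]
12. n7.key = 2  [terminal]
13. n1.lim = "vu"  ["vu"]
14. n1.off = -6  [C.fin + B.pre - 14]
15. n8.key = 16  [terminal]
16. n9.acc = true  [C.off > -7]
17. n9.off = true  [g.key > 15]
18. n10.val = -6  [terminal]
19. n11.depth = 17  [b.val + 23]
20. n11.fin = 16  [16]
21. n12.key = 12  [terminal]
22. n13.depth = -1  [g.key * -1 + 11]
23. n13.fin = -4  [-4]
24. n14.ok = -6  [terminal]
25. n15.off = 13  [terminal]
26. n16.off = 0  [terminal]
27. n13.lim = "yu"  ["yu"]
28. n13.off = -5  [f.ok + 1]
29. n11.lim = "zv"  ["zv"]
30. n11.off = 10  [C₁.off + g.key + 3]
31. n9.env = 13  [C.off * -2 + 33]
32. n0.lab = false  [g.key > 16]
33. n0.env = 12  [12]
34. n0.ok = false  [C.off == g.key]

-6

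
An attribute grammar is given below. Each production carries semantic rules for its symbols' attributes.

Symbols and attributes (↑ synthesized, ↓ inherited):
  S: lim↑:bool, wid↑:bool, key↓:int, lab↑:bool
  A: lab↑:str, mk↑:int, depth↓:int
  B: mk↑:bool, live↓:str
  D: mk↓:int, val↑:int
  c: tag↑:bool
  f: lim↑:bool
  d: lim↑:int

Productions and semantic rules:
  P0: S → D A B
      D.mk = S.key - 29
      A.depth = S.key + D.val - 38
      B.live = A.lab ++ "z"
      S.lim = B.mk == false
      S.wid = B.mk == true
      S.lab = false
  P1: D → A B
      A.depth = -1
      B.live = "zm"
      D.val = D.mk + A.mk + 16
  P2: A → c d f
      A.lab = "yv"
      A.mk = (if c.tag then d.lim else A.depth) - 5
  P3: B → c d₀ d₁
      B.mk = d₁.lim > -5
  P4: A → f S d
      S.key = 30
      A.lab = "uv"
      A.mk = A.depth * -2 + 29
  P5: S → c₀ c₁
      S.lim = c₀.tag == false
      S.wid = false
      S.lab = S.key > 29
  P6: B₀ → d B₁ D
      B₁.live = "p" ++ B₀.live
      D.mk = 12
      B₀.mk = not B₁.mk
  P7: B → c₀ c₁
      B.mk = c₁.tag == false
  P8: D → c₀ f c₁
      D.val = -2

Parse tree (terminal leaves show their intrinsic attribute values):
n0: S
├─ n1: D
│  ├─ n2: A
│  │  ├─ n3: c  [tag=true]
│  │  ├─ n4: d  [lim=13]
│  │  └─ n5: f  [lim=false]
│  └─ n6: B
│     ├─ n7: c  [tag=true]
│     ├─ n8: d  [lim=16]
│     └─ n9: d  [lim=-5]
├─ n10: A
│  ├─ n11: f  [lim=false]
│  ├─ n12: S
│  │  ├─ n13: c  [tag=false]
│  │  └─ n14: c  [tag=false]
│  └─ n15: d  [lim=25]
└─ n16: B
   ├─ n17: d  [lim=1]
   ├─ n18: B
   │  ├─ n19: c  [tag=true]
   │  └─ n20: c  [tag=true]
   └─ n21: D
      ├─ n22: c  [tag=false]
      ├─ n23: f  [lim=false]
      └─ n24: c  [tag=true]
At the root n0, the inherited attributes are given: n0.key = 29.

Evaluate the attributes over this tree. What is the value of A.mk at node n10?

-1

1. n0.key = 29  [given at root]
2. n1.mk = 0  [S.key - 29]
3. n2.depth = -1  [-1]
4. n3.tag = true  [terminal]
5. n4.lim = 13  [terminal]
6. n5.lim = false  [terminal]
7. n2.lab = "yv"  ["yv"]
8. n2.mk = 8  [(if c.tag then d.lim else A.depth) - 5]
9. n6.live = "zm"  ["zm"]
10. n7.tag = true  [terminal]
11. n8.lim = 16  [terminal]
12. n9.lim = -5  [terminal]
13. n6.mk = false  [d₁.lim > -5]
14. n1.val = 24  [D.mk + A.mk + 16]
15. n10.depth = 15  [S.key + D.val - 38]
16. n11.lim = false  [terminal]
17. n12.key = 30  [30]
18. n13.tag = false  [terminal]
19. n14.tag = false  [terminal]
20. n12.lim = true  [c₀.tag == false]
21. n12.wid = false  [false]
22. n12.lab = true  [S.key > 29]
23. n15.lim = 25  [terminal]
24. n10.lab = "uv"  ["uv"]
25. n10.mk = -1  [A.depth * -2 + 29]
26. n16.live = "uvz"  [A.lab ++ "z"]
27. n17.lim = 1  [terminal]
28. n18.live = "puvz"  ["p" ++ B₀.live]
29. n19.tag = true  [terminal]
30. n20.tag = true  [terminal]
31. n18.mk = false  [c₁.tag == false]
32. n21.mk = 12  [12]
33. n22.tag = false  [terminal]
34. n23.lim = false  [terminal]
35. n24.tag = true  [terminal]
36. n21.val = -2  [-2]
37. n16.mk = true  [not B₁.mk]
38. n0.lim = false  [B.mk == false]
39. n0.wid = true  [B.mk == true]
40. n0.lab = false  [false]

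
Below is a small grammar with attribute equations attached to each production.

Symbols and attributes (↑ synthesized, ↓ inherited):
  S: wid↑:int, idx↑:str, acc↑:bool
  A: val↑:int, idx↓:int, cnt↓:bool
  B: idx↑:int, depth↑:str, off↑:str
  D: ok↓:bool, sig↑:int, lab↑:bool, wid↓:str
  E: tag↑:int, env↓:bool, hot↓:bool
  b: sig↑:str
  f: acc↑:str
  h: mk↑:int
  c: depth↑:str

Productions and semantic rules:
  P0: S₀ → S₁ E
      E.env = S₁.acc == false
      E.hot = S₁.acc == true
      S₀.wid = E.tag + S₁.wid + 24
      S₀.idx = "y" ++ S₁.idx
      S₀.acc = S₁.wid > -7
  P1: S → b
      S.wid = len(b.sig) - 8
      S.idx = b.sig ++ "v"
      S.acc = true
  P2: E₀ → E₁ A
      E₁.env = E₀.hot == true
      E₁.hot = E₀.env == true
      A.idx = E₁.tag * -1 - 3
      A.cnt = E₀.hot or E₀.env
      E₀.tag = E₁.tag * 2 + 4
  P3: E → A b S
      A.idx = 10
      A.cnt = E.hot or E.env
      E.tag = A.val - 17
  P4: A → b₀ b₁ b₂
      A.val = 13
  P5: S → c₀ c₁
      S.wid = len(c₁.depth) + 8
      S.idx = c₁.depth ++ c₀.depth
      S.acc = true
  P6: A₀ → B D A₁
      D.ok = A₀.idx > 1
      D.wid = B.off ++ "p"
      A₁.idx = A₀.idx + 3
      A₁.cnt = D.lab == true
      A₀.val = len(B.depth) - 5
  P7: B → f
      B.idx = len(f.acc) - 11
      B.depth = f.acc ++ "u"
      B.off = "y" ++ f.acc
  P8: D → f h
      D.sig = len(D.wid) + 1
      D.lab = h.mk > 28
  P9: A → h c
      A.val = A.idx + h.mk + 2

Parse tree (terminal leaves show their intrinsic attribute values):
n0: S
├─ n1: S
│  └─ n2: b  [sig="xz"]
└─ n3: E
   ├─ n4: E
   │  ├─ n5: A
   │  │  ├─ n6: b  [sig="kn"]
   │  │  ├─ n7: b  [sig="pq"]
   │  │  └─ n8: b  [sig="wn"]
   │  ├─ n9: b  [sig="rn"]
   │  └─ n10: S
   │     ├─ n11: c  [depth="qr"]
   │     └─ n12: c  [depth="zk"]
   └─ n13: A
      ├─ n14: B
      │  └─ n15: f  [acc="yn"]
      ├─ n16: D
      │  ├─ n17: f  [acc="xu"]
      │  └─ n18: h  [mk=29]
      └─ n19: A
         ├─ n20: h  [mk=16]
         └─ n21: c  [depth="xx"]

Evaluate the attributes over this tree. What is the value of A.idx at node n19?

1. n2.sig = "xz"  [terminal]
2. n1.wid = -6  [len(b.sig) - 8]
3. n1.idx = "xzv"  [b.sig ++ "v"]
4. n1.acc = true  [true]
5. n3.env = false  [S₁.acc == false]
6. n3.hot = true  [S₁.acc == true]
7. n4.env = true  [E₀.hot == true]
8. n4.hot = false  [E₀.env == true]
9. n5.idx = 10  [10]
10. n5.cnt = true  [E.hot or E.env]
11. n6.sig = "kn"  [terminal]
12. n7.sig = "pq"  [terminal]
13. n8.sig = "wn"  [terminal]
14. n5.val = 13  [13]
15. n9.sig = "rn"  [terminal]
16. n11.depth = "qr"  [terminal]
17. n12.depth = "zk"  [terminal]
18. n10.wid = 10  [len(c₁.depth) + 8]
19. n10.idx = "zkqr"  [c₁.depth ++ c₀.depth]
20. n10.acc = true  [true]
21. n4.tag = -4  [A.val - 17]
22. n13.idx = 1  [E₁.tag * -1 - 3]
23. n13.cnt = true  [E₀.hot or E₀.env]
24. n15.acc = "yn"  [terminal]
25. n14.idx = -9  [len(f.acc) - 11]
26. n14.depth = "ynu"  [f.acc ++ "u"]
27. n14.off = "yyn"  ["y" ++ f.acc]
28. n16.ok = false  [A₀.idx > 1]
29. n16.wid = "yynp"  [B.off ++ "p"]
30. n17.acc = "xu"  [terminal]
31. n18.mk = 29  [terminal]
32. n16.sig = 5  [len(D.wid) + 1]
33. n16.lab = true  [h.mk > 28]
34. n19.idx = 4  [A₀.idx + 3]
35. n19.cnt = true  [D.lab == true]
36. n20.mk = 16  [terminal]
37. n21.depth = "xx"  [terminal]
38. n19.val = 22  [A.idx + h.mk + 2]
39. n13.val = -2  [len(B.depth) - 5]
40. n3.tag = -4  [E₁.tag * 2 + 4]
41. n0.wid = 14  [E.tag + S₁.wid + 24]
42. n0.idx = "yxzv"  ["y" ++ S₁.idx]
43. n0.acc = true  [S₁.wid > -7]

4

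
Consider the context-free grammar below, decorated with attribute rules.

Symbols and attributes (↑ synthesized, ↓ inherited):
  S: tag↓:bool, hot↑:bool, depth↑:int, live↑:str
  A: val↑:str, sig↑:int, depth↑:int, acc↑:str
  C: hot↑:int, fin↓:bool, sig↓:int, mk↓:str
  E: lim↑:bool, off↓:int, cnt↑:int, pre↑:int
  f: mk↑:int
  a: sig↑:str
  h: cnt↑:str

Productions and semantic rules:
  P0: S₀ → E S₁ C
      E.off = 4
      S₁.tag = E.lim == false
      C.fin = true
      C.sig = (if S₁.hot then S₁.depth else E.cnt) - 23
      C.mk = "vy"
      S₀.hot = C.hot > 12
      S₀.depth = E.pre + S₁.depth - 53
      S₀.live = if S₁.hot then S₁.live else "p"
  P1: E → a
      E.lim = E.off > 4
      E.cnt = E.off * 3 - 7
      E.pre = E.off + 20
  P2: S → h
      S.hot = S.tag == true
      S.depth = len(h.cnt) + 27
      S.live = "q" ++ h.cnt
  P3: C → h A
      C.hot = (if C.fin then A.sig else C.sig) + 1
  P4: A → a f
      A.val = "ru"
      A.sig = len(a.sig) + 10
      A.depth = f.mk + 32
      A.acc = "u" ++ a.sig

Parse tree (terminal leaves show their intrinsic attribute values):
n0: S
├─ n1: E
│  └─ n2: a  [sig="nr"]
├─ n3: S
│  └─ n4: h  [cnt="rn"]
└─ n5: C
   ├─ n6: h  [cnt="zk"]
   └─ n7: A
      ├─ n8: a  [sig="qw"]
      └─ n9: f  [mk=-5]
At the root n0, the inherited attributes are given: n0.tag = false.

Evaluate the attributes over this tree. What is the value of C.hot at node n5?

13

1. n0.tag = false  [given at root]
2. n1.off = 4  [4]
3. n2.sig = "nr"  [terminal]
4. n1.lim = false  [E.off > 4]
5. n1.cnt = 5  [E.off * 3 - 7]
6. n1.pre = 24  [E.off + 20]
7. n3.tag = true  [E.lim == false]
8. n4.cnt = "rn"  [terminal]
9. n3.hot = true  [S.tag == true]
10. n3.depth = 29  [len(h.cnt) + 27]
11. n3.live = "qrn"  ["q" ++ h.cnt]
12. n5.fin = true  [true]
13. n5.sig = 6  [(if S₁.hot then S₁.depth else E.cnt) - 23]
14. n5.mk = "vy"  ["vy"]
15. n6.cnt = "zk"  [terminal]
16. n8.sig = "qw"  [terminal]
17. n9.mk = -5  [terminal]
18. n7.val = "ru"  ["ru"]
19. n7.sig = 12  [len(a.sig) + 10]
20. n7.depth = 27  [f.mk + 32]
21. n7.acc = "uqw"  ["u" ++ a.sig]
22. n5.hot = 13  [(if C.fin then A.sig else C.sig) + 1]
23. n0.hot = true  [C.hot > 12]
24. n0.depth = 0  [E.pre + S₁.depth - 53]
25. n0.live = "qrn"  [if S₁.hot then S₁.live else "p"]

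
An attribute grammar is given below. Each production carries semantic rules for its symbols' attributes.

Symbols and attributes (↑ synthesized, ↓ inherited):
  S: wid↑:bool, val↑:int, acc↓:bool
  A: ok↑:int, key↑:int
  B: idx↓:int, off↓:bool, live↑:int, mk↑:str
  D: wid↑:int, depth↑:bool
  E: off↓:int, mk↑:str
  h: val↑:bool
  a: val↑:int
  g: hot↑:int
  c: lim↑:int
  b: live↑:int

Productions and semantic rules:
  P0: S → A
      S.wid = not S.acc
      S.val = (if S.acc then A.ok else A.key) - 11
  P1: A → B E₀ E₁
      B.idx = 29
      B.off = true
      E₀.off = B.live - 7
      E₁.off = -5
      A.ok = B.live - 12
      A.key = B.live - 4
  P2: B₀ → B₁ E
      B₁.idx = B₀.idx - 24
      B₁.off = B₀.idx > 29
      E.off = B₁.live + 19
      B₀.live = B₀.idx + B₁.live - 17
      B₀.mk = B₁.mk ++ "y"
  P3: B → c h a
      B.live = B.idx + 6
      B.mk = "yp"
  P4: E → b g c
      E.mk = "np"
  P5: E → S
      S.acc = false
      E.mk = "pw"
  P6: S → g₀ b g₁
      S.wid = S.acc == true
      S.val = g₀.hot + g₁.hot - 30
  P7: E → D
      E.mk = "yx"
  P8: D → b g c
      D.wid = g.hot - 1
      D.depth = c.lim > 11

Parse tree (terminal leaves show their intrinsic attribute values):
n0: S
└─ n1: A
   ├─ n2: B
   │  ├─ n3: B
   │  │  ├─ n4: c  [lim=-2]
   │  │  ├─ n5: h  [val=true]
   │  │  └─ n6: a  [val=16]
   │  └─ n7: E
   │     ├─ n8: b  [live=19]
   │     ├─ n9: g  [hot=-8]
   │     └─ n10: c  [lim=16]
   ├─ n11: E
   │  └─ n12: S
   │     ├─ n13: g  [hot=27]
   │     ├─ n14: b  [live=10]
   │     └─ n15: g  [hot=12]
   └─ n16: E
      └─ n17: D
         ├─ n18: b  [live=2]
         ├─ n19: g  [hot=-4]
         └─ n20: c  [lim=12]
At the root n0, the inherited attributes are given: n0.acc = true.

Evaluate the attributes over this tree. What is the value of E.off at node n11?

1. n0.acc = true  [given at root]
2. n2.idx = 29  [29]
3. n2.off = true  [true]
4. n3.idx = 5  [B₀.idx - 24]
5. n3.off = false  [B₀.idx > 29]
6. n4.lim = -2  [terminal]
7. n5.val = true  [terminal]
8. n6.val = 16  [terminal]
9. n3.live = 11  [B.idx + 6]
10. n3.mk = "yp"  ["yp"]
11. n7.off = 30  [B₁.live + 19]
12. n8.live = 19  [terminal]
13. n9.hot = -8  [terminal]
14. n10.lim = 16  [terminal]
15. n7.mk = "np"  ["np"]
16. n2.live = 23  [B₀.idx + B₁.live - 17]
17. n2.mk = "ypy"  [B₁.mk ++ "y"]
18. n11.off = 16  [B.live - 7]
19. n12.acc = false  [false]
20. n13.hot = 27  [terminal]
21. n14.live = 10  [terminal]
22. n15.hot = 12  [terminal]
23. n12.wid = false  [S.acc == true]
24. n12.val = 9  [g₀.hot + g₁.hot - 30]
25. n11.mk = "pw"  ["pw"]
26. n16.off = -5  [-5]
27. n18.live = 2  [terminal]
28. n19.hot = -4  [terminal]
29. n20.lim = 12  [terminal]
30. n17.wid = -5  [g.hot - 1]
31. n17.depth = true  [c.lim > 11]
32. n16.mk = "yx"  ["yx"]
33. n1.ok = 11  [B.live - 12]
34. n1.key = 19  [B.live - 4]
35. n0.wid = false  [not S.acc]
36. n0.val = 0  [(if S.acc then A.ok else A.key) - 11]

16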